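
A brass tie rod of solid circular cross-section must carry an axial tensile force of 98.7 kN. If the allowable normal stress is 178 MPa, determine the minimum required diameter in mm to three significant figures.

Required area A ≥ P/σ_allow = 98700/178 = 554.5 mm².
For a solid circular section, d ≥ √(4A/π) = 26.57 mm.

26.6 mm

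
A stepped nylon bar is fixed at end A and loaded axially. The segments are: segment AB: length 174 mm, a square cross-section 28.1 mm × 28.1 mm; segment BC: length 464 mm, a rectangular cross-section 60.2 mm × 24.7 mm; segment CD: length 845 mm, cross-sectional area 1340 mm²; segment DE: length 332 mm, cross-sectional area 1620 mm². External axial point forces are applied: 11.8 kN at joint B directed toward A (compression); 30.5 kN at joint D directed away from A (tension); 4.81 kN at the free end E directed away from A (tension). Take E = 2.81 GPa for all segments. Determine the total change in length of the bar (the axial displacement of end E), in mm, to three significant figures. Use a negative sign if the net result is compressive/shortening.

14.0 mm

Internal axial forces (sectioning from the free end, tension +): N_DE = 4.81 kN, N_CD = 35.31 kN, N_BC = 35.31 kN, N_AB = 23.51 kN.
A_AB = 789.6 mm².
A_BC = 1487 mm².
δ_AB = 23510·174/(789.6·2810) = 1.844 mm
δ_BC = 35310·464/(1487·2810) = 3.921 mm
δ_CD = 35310·845/(1340·2810) = 7.924 mm
δ_DE = 4810·332/(1620·2810) = 0.3508 mm
δ = Σδ_i = 14.04 mm.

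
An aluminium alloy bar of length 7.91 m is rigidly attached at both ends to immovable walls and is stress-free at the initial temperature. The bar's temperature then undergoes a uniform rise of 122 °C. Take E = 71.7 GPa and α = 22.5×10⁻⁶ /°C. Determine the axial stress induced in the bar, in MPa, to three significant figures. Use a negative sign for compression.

Free thermal expansion αLΔT = 22.5e-6 · 7910 · 122 = 21.71 mm.
The walls impose strain ε = −(21.71)/7910 = -2.7450e-03; σ = Eε = 71700 · -2.7450e-03 = -196.8 MPa.

-197 MPa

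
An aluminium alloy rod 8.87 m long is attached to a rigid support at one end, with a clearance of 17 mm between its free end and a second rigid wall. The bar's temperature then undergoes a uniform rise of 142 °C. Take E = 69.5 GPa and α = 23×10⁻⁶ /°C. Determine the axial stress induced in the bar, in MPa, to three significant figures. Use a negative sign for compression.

-93.8 MPa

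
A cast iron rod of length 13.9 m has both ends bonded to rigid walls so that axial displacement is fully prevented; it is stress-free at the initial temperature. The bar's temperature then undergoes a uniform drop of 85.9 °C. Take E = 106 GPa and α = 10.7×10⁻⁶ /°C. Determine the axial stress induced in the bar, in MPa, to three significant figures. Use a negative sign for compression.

Free thermal expansion αLΔT = 10.7e-6 · 13900 · -85.9 = -12.78 mm.
The walls impose strain ε = −(-12.78)/13900 = 9.1913e-04; σ = Eε = 106000 · 9.1913e-04 = 97.43 MPa.

97.4 MPa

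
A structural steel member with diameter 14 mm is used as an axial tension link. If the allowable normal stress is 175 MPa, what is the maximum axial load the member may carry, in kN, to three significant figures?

26.9 kN

A = 153.9 mm².
P_max = σ_allow · A = 175 · 153.9 = 26940 N = 26.94 kN.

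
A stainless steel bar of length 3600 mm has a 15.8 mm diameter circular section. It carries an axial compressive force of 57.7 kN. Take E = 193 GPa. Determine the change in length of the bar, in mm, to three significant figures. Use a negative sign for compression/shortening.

-5.49 mm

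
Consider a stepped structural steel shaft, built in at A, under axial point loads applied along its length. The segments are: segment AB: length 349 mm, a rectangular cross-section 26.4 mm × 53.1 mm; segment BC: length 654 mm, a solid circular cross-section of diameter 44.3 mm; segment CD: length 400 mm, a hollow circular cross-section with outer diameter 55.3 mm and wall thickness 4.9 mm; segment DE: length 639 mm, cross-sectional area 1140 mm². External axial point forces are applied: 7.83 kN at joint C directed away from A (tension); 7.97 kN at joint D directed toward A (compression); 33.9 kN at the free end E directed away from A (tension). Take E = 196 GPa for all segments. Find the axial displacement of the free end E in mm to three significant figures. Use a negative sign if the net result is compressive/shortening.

0.281 mm

Internal axial forces (sectioning from the free end, tension +): N_DE = 33.9 kN, N_CD = 25.93 kN, N_BC = 33.76 kN, N_AB = 33.76 kN.
A_AB = 1402 mm².
A_BC = 1541 mm².
A_CD = 775.8 mm².
δ_AB = 33760·349/(1402·196000) = 0.04288 mm
δ_BC = 33760·654/(1541·196000) = 0.07308 mm
δ_CD = 25930·400/(775.8·196000) = 0.06821 mm
δ_DE = 33900·639/(1140·196000) = 0.09695 mm
δ = Σδ_i = 0.2811 mm.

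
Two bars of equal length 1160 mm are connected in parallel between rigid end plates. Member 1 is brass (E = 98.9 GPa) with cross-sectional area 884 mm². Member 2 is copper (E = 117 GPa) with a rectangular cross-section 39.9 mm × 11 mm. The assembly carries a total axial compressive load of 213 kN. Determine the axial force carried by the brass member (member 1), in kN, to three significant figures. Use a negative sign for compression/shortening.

A_2 = 438.9 mm².
Equal strain + equilibrium ⇒ each member carries load in proportion to AE: A₁E₁ = 87430000 N, A₂E₂ = 51350000 N, ΣAE = 138800000 N.
F₁ = P·A₁E₁/ΣAE = -213000·87430000/138800000 = -134200 N.

-134 kN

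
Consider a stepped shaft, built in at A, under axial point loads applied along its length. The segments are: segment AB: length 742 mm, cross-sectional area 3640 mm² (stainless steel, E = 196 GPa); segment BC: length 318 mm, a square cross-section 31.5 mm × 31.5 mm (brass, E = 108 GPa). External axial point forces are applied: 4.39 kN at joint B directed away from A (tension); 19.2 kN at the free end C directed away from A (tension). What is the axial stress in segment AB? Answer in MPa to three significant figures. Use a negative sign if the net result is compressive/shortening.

6.48 MPa

Internal axial forces (sectioning from the free end, tension +): N_BC = 19.2 kN, N_AB = 23.59 kN.
σ_AB = N_AB/A_AB = 23590/3640 = 6.481 MPa.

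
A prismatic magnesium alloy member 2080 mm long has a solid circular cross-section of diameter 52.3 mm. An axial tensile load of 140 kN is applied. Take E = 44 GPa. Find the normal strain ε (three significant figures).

0.00148

A = 2148 mm².
σ = N/A = 65.17 MPa; ε = σ/E = 65.17/44000 = 1.481e-03.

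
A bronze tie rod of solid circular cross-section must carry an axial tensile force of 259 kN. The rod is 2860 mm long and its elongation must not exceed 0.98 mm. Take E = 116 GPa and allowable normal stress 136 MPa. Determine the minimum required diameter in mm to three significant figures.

91.1 mm

Required area A ≥ P/σ_allow = 259000/136 = 1904 mm².
For a solid circular section, d ≥ √(4A/π) = 49.24 mm.
Elongation limit: A ≥ PL/(Eδ_allow) = 259000·2860/(116000·0.98) = 6516 mm² ⇒ d ≥ 91.08 mm.
The elongation limit governs.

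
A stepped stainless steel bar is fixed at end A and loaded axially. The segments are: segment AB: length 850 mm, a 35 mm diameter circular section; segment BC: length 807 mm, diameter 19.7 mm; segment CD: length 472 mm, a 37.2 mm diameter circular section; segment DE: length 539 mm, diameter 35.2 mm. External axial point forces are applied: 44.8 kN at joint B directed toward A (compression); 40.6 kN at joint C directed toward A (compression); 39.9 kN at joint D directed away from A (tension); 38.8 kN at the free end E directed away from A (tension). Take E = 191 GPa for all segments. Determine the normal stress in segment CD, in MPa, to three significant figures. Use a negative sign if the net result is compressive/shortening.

72.4 MPa

Internal axial forces (sectioning from the free end, tension +): N_DE = 38.8 kN, N_CD = 78.7 kN, N_BC = 38.1 kN, N_AB = -6.7 kN.
A_CD = 1087 mm².
σ_CD = N_CD/A_CD = 78700/1087 = 72.41 MPa.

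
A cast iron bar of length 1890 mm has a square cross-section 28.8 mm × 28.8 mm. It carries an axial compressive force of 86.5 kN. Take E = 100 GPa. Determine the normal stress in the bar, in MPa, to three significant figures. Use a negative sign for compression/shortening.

A = 829.4 mm².
σ = N/A = -86500/829.4 = -104.3 MPa.

-104 MPa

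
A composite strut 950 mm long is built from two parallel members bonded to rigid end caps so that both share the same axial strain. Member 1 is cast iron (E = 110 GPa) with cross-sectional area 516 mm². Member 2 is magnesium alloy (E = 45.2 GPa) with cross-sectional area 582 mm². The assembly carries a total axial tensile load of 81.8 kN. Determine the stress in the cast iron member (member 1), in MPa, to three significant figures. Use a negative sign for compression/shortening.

108 MPa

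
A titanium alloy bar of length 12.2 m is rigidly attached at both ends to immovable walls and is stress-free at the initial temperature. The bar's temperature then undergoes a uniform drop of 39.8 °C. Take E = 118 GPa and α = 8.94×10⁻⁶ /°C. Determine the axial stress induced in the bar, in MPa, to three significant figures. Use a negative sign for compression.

42.0 MPa

Free thermal expansion αLΔT = 8.94e-6 · 12200 · -39.8 = -4.341 mm.
The walls impose strain ε = −(-4.341)/12200 = 3.5581e-04; σ = Eε = 118000 · 3.5581e-04 = 41.99 MPa.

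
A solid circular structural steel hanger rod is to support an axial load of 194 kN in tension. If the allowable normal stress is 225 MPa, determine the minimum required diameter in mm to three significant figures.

33.1 mm

Required area A ≥ P/σ_allow = 194000/225 = 862.2 mm².
For a solid circular section, d ≥ √(4A/π) = 33.13 mm.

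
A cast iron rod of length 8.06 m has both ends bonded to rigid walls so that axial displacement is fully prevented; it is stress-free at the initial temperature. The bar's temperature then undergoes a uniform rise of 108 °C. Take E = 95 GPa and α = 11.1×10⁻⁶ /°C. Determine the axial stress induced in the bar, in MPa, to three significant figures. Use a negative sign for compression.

-114 MPa

Free thermal expansion αLΔT = 11.1e-6 · 8060 · 108 = 9.662 mm.
The walls impose strain ε = −(9.662)/8060 = -1.1988e-03; σ = Eε = 95000 · -1.1988e-03 = -113.9 MPa.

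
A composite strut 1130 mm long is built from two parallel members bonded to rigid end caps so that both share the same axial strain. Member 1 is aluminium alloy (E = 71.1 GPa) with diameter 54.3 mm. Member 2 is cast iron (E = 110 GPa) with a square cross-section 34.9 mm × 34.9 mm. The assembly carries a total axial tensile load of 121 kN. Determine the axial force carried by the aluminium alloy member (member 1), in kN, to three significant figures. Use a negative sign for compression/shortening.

66.7 kN

A_1 = 2316 mm².
A_2 = 1218 mm².
Equal strain + equilibrium ⇒ each member carries load in proportion to AE: A₁E₁ = 164600000 N, A₂E₂ = 134000000 N, ΣAE = 298600000 N.
F₁ = P·A₁E₁/ΣAE = 121000·164600000/298600000 = 66710 N.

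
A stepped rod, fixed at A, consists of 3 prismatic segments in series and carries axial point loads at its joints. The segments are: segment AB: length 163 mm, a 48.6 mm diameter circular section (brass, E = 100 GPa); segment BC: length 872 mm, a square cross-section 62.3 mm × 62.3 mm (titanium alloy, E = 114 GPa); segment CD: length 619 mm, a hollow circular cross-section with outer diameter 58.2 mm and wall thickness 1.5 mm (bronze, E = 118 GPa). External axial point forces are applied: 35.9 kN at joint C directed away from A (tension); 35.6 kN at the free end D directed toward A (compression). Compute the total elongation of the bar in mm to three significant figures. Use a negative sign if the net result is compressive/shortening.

Internal axial forces (sectioning from the free end, tension +): N_CD = -35.6 kN, N_BC = 0.3 kN, N_AB = 0.3 kN.
A_AB = 1855 mm².
A_BC = 3881 mm².
A_CD = 267.2 mm².
δ_AB = 300·163/(1855·100000) = 0.0002636 mm
δ_BC = 300·872/(3881·114000) = 0.0005912 mm
δ_CD = -35600·619/(267.2·118000) = -0.6989 mm
δ = Σδ_i = -0.6981 mm.

-0.698 mm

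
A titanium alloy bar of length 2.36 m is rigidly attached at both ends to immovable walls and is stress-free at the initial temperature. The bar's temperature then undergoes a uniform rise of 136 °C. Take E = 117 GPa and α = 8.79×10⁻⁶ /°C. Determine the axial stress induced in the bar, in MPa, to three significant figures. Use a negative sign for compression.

-140 MPa

Free thermal expansion αLΔT = 8.79e-6 · 2360 · 136 = 2.821 mm.
The walls impose strain ε = −(2.821)/2360 = -1.1954e-03; σ = Eε = 117000 · -1.1954e-03 = -139.9 MPa.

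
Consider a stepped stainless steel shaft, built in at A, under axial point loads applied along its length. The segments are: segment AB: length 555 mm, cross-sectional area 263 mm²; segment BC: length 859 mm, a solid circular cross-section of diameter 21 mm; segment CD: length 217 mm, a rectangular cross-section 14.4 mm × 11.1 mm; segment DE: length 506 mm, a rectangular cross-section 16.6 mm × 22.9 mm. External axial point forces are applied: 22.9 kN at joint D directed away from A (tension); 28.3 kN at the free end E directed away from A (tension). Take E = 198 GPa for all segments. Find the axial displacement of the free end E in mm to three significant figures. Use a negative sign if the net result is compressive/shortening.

Internal axial forces (sectioning from the free end, tension +): N_DE = 28.3 kN, N_CD = 51.2 kN, N_BC = 51.2 kN, N_AB = 51.2 kN.
A_BC = 346.4 mm².
A_CD = 159.8 mm².
A_DE = 380.1 mm².
δ_AB = 51200·555/(263·198000) = 0.5457 mm
δ_BC = 51200·859/(346.4·198000) = 0.6413 mm
δ_CD = 51200·217/(159.8·198000) = 0.3511 mm
δ_DE = 28300·506/(380.1·198000) = 0.1903 mm
δ = Σδ_i = 1.728 mm.

1.73 mm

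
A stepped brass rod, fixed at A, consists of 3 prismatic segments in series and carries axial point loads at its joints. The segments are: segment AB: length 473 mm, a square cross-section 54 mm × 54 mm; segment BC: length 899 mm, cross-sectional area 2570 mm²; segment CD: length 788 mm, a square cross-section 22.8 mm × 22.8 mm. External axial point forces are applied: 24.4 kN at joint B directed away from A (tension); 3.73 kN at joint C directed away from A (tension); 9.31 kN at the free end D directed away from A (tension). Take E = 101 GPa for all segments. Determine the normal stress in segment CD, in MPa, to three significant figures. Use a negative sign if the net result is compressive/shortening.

17.9 MPa

Internal axial forces (sectioning from the free end, tension +): N_CD = 9.31 kN, N_BC = 13.04 kN, N_AB = 37.44 kN.
A_CD = 519.8 mm².
σ_CD = N_CD/A_CD = 9310/519.8 = 17.91 MPa.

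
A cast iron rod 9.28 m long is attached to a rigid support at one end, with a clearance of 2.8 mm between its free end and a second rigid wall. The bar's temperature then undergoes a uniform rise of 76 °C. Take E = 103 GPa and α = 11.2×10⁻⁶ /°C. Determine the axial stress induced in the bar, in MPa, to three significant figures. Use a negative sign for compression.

-56.6 MPa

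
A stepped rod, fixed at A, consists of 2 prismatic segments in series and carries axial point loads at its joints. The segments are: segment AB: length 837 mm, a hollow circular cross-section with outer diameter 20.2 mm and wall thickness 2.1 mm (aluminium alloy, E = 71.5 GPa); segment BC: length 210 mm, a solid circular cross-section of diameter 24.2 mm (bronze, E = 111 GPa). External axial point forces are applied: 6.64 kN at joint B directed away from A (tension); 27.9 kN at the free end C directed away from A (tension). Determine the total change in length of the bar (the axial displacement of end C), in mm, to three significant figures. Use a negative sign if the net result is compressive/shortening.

3.50 mm

Internal axial forces (sectioning from the free end, tension +): N_BC = 27.9 kN, N_AB = 34.54 kN.
A_AB = 119.4 mm².
A_BC = 460 mm².
δ_AB = 34540·837/(119.4·71500) = 3.386 mm
δ_BC = 27900·210/(460·111000) = 0.1148 mm
δ = Σδ_i = 3.501 mm.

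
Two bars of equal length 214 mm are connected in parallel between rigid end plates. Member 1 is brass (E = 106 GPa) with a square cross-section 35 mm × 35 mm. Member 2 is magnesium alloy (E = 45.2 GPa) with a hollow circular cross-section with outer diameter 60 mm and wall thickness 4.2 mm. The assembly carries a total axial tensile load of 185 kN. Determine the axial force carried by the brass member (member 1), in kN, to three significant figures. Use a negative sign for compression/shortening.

147 kN

A_1 = 1225 mm².
A_2 = 736.3 mm².
Equal strain + equilibrium ⇒ each member carries load in proportion to AE: A₁E₁ = 129800000 N, A₂E₂ = 33280000 N, ΣAE = 163100000 N.
F₁ = P·A₁E₁/ΣAE = 185000·129800000/163100000 = 147300 N.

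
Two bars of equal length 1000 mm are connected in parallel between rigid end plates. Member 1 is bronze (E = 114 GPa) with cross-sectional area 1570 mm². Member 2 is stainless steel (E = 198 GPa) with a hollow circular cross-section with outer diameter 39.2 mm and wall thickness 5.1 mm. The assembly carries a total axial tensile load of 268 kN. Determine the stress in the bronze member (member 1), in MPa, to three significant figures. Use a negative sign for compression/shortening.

A_2 = 546.4 mm².
Equal strain + equilibrium ⇒ each member carries load in proportion to AE: A₁E₁ = 179000000 N, A₂E₂ = 108200000 N, ΣAE = 287200000 N.
σ₁ = P·E₁/ΣAE = 268000·114000/287200000 = 106.4 MPa.

106 MPa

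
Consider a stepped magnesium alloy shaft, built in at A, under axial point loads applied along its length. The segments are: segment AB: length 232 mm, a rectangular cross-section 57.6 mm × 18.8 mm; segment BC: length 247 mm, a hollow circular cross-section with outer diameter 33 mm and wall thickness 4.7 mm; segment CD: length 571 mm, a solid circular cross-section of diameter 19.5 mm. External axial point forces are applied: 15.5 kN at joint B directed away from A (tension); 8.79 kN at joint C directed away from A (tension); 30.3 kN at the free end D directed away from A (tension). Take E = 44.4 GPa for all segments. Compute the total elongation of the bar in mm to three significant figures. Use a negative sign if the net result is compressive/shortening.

2.09 mm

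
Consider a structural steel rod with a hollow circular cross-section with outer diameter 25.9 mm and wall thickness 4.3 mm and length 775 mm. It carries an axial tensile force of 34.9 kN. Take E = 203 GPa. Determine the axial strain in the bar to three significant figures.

A = 291.8 mm².
σ = N/A = 119.6 MPa; ε = σ/E = 119.6/203000 = 5.892e-04.

5.89e-04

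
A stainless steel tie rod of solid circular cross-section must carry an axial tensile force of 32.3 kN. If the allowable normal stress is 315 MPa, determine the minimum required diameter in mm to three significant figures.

Required area A ≥ P/σ_allow = 32300/315 = 102.5 mm².
For a solid circular section, d ≥ √(4A/π) = 11.43 mm.

11.4 mm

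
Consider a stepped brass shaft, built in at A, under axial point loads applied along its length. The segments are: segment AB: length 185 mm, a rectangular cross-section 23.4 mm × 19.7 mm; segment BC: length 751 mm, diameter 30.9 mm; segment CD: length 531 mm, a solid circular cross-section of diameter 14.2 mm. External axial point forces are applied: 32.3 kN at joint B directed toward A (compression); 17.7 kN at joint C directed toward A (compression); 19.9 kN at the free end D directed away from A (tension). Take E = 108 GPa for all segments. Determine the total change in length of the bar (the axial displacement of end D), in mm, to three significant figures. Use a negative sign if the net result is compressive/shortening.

0.526 mm

Internal axial forces (sectioning from the free end, tension +): N_CD = 19.9 kN, N_BC = 2.2 kN, N_AB = -30.1 kN.
A_AB = 461 mm².
A_BC = 749.9 mm².
A_CD = 158.4 mm².
δ_AB = -30100·185/(461·108000) = -0.1118 mm
δ_BC = 2200·751/(749.9·108000) = 0.0204 mm
δ_CD = 19900·531/(158.4·108000) = 0.6178 mm
δ = Σδ_i = 0.5264 mm.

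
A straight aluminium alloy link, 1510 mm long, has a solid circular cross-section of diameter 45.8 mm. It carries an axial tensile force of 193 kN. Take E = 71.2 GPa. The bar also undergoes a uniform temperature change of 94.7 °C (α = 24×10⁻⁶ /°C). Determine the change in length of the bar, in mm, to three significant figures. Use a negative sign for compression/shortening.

5.92 mm

A = 1647 mm².
δ_mech = NL/(AE) = 193000·1510/(1647·71200) = 2.484 mm.
δ_thermal = αLΔT = 24e-6·1510·94.7 = 3.432 mm.
δ = δ_mech + δ_thermal = 5.916 mm.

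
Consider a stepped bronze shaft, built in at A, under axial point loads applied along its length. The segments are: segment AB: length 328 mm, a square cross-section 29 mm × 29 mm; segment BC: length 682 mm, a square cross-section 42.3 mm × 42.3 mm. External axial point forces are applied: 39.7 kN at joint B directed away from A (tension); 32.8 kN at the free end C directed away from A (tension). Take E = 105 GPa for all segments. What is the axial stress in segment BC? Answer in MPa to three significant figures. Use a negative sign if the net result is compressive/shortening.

Internal axial forces (sectioning from the free end, tension +): N_BC = 32.8 kN, N_AB = 72.5 kN.
A_BC = 1789 mm².
σ_BC = N_BC/A_BC = 32800/1789 = 18.33 MPa.

18.3 MPa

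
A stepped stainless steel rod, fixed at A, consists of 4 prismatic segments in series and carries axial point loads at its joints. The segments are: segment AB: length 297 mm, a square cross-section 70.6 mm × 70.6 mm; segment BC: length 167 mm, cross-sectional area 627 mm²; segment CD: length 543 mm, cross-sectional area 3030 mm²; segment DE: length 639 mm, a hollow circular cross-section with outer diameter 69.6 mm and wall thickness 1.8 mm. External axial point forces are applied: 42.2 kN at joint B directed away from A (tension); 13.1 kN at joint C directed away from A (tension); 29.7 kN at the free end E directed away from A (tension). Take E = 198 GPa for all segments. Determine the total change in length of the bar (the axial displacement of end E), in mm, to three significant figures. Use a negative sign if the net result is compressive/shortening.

0.360 mm

Internal axial forces (sectioning from the free end, tension +): N_DE = 29.7 kN, N_CD = 29.7 kN, N_BC = 42.8 kN, N_AB = 85 kN.
A_AB = 4984 mm².
A_DE = 383.4 mm².
δ_AB = 85000·297/(4984·198000) = 0.02558 mm
δ_BC = 42800·167/(627·198000) = 0.05757 mm
δ_CD = 29700·543/(3030·198000) = 0.02688 mm
δ_DE = 29700·639/(383.4·198000) = 0.25 mm
δ = Σδ_i = 0.36 mm.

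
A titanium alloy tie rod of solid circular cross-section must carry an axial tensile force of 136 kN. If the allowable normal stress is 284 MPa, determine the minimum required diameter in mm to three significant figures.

24.7 mm

Required area A ≥ P/σ_allow = 136000/284 = 478.9 mm².
For a solid circular section, d ≥ √(4A/π) = 24.69 mm.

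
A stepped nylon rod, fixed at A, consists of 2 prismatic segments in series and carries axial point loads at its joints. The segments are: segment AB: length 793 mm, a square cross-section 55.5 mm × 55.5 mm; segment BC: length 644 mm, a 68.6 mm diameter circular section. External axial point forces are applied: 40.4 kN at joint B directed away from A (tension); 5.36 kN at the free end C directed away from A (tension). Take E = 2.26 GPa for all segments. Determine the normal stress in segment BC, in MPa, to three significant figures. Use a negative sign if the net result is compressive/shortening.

1.45 MPa

Internal axial forces (sectioning from the free end, tension +): N_BC = 5.36 kN, N_AB = 45.76 kN.
A_BC = 3696 mm².
σ_BC = N_BC/A_BC = 5360/3696 = 1.45 MPa.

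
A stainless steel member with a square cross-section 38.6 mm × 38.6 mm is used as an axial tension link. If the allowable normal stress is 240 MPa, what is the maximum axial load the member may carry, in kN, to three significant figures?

358 kN

A = 1490 mm².
P_max = σ_allow · A = 240 · 1490 = 357600 N = 357.6 kN.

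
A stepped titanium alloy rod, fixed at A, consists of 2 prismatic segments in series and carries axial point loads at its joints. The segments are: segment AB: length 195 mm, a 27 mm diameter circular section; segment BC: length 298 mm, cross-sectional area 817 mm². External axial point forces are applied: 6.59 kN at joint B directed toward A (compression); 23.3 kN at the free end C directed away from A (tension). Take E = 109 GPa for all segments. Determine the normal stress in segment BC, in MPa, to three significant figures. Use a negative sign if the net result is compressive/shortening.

Internal axial forces (sectioning from the free end, tension +): N_BC = 23.3 kN, N_AB = 16.71 kN.
σ_BC = N_BC/A_BC = 23300/817 = 28.52 MPa.

28.5 MPa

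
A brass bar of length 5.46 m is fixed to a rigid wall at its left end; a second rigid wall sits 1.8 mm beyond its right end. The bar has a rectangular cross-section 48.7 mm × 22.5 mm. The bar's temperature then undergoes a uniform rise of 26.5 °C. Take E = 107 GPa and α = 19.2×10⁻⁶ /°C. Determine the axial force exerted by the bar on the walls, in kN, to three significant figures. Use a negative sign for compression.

-21.0 kN

Free thermal expansion αLΔT = 19.2e-6 · 5460 · 26.5 = 2.778 mm.
The walls engage after the gap closes; constrained expansion = 2.778 − 1.8 = 0.978 mm.
The walls impose strain ε = −(0.978)/5460 = -1.7913e-04; σ = Eε = 107000 · -1.7913e-04 = -19.17 MPa.
Wall reaction R = σ·A = -19.17·1096 = -21000 N = -21 kN.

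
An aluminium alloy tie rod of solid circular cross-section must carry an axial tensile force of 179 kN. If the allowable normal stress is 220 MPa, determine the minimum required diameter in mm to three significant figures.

32.2 mm

Required area A ≥ P/σ_allow = 179000/220 = 813.6 mm².
For a solid circular section, d ≥ √(4A/π) = 32.19 mm.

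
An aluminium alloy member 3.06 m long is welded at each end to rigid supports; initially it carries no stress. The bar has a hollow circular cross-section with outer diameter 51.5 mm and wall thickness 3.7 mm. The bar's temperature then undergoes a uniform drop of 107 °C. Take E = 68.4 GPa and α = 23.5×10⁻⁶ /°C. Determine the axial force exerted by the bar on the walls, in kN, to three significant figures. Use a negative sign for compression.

Free thermal expansion αLΔT = 23.5e-6 · 3060 · -107 = -7.694 mm.
The walls impose strain ε = −(-7.694)/3060 = 2.5145e-03; σ = Eε = 68400 · 2.5145e-03 = 172 MPa.
Wall reaction R = σ·A = 172·555.6 = 95560 N = 95.56 kN.

95.6 kN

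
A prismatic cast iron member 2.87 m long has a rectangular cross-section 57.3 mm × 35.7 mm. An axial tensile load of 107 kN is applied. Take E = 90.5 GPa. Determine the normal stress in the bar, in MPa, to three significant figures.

52.3 MPa

A = 2046 mm².
σ = N/A = 107000/2046 = 52.31 MPa.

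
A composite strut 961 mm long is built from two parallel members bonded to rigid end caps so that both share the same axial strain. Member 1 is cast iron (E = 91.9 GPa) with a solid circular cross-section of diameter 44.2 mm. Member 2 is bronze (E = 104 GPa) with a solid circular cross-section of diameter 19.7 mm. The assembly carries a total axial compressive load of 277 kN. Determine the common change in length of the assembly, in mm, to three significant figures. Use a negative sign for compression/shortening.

A_1 = 1534 mm².
A_2 = 304.8 mm².
Equal strain + equilibrium ⇒ each member carries load in proportion to AE: A₁E₁ = 141000000 N, A₂E₂ = 31700000 N, ΣAE = 172700000 N.
δ = PL/ΣAE = -277000·961/172700000 = -1.541 mm.

-1.54 mm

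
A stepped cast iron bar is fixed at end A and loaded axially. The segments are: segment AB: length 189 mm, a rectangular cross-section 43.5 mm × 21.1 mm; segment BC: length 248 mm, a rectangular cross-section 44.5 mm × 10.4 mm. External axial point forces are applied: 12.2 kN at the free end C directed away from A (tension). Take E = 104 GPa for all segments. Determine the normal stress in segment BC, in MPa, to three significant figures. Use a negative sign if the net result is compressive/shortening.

26.4 MPa

Internal axial forces (sectioning from the free end, tension +): N_BC = 12.2 kN, N_AB = 12.2 kN.
A_BC = 462.8 mm².
σ_BC = N_BC/A_BC = 12200/462.8 = 26.36 MPa.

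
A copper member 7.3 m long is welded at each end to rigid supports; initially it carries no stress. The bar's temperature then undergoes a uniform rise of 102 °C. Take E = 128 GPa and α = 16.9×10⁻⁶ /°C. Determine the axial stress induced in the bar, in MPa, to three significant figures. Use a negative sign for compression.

-221 MPa

Free thermal expansion αLΔT = 16.9e-6 · 7300 · 102 = 12.58 mm.
The walls impose strain ε = −(12.58)/7300 = -1.7238e-03; σ = Eε = 128000 · -1.7238e-03 = -220.6 MPa.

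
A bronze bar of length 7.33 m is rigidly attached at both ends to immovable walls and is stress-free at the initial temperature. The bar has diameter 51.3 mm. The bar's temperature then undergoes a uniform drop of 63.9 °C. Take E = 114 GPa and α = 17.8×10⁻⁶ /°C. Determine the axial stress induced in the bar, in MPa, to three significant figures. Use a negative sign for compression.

Free thermal expansion αLΔT = 17.8e-6 · 7330 · -63.9 = -8.337 mm.
The walls impose strain ε = −(-8.337)/7330 = 1.1374e-03; σ = Eε = 114000 · 1.1374e-03 = 129.7 MPa.

130 MPa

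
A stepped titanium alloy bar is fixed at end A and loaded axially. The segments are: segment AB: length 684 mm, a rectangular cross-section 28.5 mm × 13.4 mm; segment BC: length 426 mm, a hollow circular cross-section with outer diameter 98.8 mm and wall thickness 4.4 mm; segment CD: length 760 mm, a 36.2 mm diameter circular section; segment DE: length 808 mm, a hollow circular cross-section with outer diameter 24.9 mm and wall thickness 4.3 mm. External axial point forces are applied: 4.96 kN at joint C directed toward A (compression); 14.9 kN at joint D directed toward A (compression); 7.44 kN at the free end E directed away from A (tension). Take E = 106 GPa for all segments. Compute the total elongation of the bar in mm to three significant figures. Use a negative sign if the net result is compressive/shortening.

Internal axial forces (sectioning from the free end, tension +): N_DE = 7.44 kN, N_CD = -7.46 kN, N_BC = -12.42 kN, N_AB = -12.42 kN.
A_AB = 381.9 mm².
A_BC = 1305 mm².
A_CD = 1029 mm².
A_DE = 278.3 mm².
δ_AB = -12420·684/(381.9·106000) = -0.2099 mm
δ_BC = -12420·426/(1305·106000) = -0.03825 mm
δ_CD = -7460·760/(1029·106000) = -0.05197 mm
δ_DE = 7440·808/(278.3·106000) = 0.2038 mm
δ = Σδ_i = -0.09628 mm.

-0.0963 mm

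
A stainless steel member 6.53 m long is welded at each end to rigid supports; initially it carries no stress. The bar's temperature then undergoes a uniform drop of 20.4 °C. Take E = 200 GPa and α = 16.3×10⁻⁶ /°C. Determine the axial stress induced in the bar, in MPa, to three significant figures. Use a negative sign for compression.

66.5 MPa

Free thermal expansion αLΔT = 16.3e-6 · 6530 · -20.4 = -2.171 mm.
The walls impose strain ε = −(-2.171)/6530 = 3.3252e-04; σ = Eε = 200000 · 3.3252e-04 = 66.5 MPa.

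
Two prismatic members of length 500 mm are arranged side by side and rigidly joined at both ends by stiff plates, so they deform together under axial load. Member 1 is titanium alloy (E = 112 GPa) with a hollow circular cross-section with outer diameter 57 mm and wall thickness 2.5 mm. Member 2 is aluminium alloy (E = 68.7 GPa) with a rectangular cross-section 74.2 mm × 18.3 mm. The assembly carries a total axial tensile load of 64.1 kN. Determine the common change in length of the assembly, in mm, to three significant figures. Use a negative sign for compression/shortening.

A_1 = 428 mm².
A_2 = 1358 mm².
Equal strain + equilibrium ⇒ each member carries load in proportion to AE: A₁E₁ = 47940000 N, A₂E₂ = 93280000 N, ΣAE = 141200000 N.
δ = PL/ΣAE = 64100·500/141200000 = 0.2269 mm.

0.227 mm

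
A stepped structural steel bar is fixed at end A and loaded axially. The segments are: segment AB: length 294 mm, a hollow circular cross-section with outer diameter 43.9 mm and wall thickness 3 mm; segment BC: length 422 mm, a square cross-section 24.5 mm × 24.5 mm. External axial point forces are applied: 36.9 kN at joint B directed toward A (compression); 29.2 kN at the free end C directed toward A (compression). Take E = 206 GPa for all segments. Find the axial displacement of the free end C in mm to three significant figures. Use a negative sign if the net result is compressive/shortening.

-0.344 mm

Internal axial forces (sectioning from the free end, tension +): N_BC = -29.2 kN, N_AB = -66.1 kN.
A_AB = 385.5 mm².
A_BC = 600.2 mm².
δ_AB = -66100·294/(385.5·206000) = -0.2447 mm
δ_BC = -29200·422/(600.2·206000) = -0.09965 mm
δ = Σδ_i = -0.3444 mm.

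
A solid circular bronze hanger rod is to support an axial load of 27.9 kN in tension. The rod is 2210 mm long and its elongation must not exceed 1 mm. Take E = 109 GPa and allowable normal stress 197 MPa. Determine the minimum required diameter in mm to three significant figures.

26.8 mm

Required area A ≥ P/σ_allow = 27900/197 = 141.6 mm².
For a solid circular section, d ≥ √(4A/π) = 13.43 mm.
Elongation limit: A ≥ PL/(Eδ_allow) = 27900·2210/(109000·1) = 565.7 mm² ⇒ d ≥ 26.84 mm.
The elongation limit governs.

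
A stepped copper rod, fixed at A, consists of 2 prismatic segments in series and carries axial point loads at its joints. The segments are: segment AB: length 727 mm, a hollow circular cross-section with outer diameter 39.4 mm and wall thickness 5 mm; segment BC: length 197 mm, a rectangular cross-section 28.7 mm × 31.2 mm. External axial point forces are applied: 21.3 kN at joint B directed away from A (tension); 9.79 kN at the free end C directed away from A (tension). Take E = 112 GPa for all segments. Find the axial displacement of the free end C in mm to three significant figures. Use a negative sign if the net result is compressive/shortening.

0.393 mm

Internal axial forces (sectioning from the free end, tension +): N_BC = 9.79 kN, N_AB = 31.09 kN.
A_AB = 540.4 mm².
A_BC = 895.4 mm².
δ_AB = 31090·727/(540.4·112000) = 0.3735 mm
δ_BC = 9790·197/(895.4·112000) = 0.01923 mm
δ = Σδ_i = 0.3927 mm.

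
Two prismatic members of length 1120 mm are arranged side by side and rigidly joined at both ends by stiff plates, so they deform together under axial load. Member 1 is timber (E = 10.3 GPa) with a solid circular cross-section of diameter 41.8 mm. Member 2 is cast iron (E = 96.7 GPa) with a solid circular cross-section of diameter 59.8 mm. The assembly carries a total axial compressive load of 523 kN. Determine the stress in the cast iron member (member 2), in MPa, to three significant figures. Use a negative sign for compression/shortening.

-177 MPa

A_1 = 1372 mm².
A_2 = 2809 mm².
Equal strain + equilibrium ⇒ each member carries load in proportion to AE: A₁E₁ = 14130000 N, A₂E₂ = 271600000 N, ΣAE = 285700000 N.
σ₂ = P·E₂/ΣAE = -523000·96700/285700000 = -177 MPa.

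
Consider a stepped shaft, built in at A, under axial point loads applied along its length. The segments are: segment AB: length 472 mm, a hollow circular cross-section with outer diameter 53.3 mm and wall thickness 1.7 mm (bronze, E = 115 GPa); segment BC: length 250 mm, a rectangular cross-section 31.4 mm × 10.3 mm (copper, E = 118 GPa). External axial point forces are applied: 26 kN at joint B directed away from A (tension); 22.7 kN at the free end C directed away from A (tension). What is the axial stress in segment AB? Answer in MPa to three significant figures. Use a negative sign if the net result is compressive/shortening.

177 MPa

Internal axial forces (sectioning from the free end, tension +): N_BC = 22.7 kN, N_AB = 48.7 kN.
A_AB = 275.6 mm².
σ_AB = N_AB/A_AB = 48700/275.6 = 176.7 MPa.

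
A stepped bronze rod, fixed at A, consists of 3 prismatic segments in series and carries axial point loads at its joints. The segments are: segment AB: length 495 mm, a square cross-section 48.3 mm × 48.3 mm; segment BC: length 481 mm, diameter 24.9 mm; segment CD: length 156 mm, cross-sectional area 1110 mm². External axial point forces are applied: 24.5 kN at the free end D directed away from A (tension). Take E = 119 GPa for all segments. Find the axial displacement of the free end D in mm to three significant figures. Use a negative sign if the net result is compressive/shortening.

Internal axial forces (sectioning from the free end, tension +): N_CD = 24.5 kN, N_BC = 24.5 kN, N_AB = 24.5 kN.
A_AB = 2333 mm².
A_BC = 487 mm².
δ_AB = 24500·495/(2333·119000) = 0.04368 mm
δ_BC = 24500·481/(487·119000) = 0.2034 mm
δ_CD = 24500·156/(1110·119000) = 0.02893 mm
δ = Σδ_i = 0.276 mm.

0.276 mm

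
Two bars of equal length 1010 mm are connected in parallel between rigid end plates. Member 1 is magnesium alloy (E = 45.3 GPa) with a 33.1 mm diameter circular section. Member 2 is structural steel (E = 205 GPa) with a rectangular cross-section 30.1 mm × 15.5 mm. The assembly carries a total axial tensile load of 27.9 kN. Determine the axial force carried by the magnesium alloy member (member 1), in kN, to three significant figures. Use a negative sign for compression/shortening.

8.08 kN

A_1 = 860.5 mm².
A_2 = 466.6 mm².
Equal strain + equilibrium ⇒ each member carries load in proportion to AE: A₁E₁ = 38980000 N, A₂E₂ = 95640000 N, ΣAE = 134600000 N.
F₁ = P·A₁E₁/ΣAE = 27900·38980000/134600000 = 8078 N.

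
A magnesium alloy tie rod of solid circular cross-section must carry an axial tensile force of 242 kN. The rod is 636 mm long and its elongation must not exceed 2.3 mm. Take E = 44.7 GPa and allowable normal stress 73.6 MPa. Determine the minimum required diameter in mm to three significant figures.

Required area A ≥ P/σ_allow = 242000/73.6 = 3288 mm².
For a solid circular section, d ≥ √(4A/π) = 64.7 mm.
Elongation limit: A ≥ PL/(Eδ_allow) = 242000·636/(44700·2.3) = 1497 mm² ⇒ d ≥ 43.66 mm.
The stress limit governs.

64.7 mm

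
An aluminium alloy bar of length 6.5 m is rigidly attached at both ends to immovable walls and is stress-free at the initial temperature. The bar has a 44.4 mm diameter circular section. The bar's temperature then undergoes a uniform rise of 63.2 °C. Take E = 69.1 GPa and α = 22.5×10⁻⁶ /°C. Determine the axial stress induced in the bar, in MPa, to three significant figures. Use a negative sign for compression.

-98.3 MPa

Free thermal expansion αLΔT = 22.5e-6 · 6500 · 63.2 = 9.243 mm.
The walls impose strain ε = −(9.243)/6500 = -1.4220e-03; σ = Eε = 69100 · -1.4220e-03 = -98.26 MPa.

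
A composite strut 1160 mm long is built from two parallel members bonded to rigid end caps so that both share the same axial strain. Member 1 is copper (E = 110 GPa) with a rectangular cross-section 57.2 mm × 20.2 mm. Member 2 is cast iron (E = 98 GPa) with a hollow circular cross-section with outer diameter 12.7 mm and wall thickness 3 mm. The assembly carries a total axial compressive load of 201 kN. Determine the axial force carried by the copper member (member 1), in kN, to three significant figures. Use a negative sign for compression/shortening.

-188 kN

A_1 = 1155 mm².
A_2 = 91.42 mm².
Equal strain + equilibrium ⇒ each member carries load in proportion to AE: A₁E₁ = 127100000 N, A₂E₂ = 8959000 N, ΣAE = 136100000 N.
F₁ = P·A₁E₁/ΣAE = -201000·127100000/136100000 = -187800 N.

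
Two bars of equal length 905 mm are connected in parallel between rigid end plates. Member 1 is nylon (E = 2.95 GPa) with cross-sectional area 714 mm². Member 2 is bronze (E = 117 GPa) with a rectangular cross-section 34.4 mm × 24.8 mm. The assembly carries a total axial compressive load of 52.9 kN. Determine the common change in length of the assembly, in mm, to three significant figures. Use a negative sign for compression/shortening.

A_2 = 853.1 mm².
Equal strain + equilibrium ⇒ each member carries load in proportion to AE: A₁E₁ = 2106000 N, A₂E₂ = 99820000 N, ΣAE = 101900000 N.
δ = PL/ΣAE = -52900·905/101900000 = -0.4697 mm.

-0.470 mm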